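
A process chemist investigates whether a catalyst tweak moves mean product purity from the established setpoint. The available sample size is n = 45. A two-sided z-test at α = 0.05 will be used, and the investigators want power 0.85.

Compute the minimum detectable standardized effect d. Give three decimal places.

d ≈ 0.447

Required noncentrality: δ = z_{0.025} + z_{0.15} = 1.960 + 1.036 = 2.996.
(The second rejection-region term Φ(−δ − z_{α/2}) is negligible and dropped.)
δ = d·√n ⇒ d = δ/√n = 2.996/√45 = 0.4467.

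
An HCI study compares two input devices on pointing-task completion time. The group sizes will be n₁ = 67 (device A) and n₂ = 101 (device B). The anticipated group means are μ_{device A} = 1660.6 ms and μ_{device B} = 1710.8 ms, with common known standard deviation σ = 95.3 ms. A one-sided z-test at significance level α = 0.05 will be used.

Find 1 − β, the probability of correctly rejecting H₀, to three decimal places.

Standardized effect: d = |μ_{device A} − μ_{device B}| / σ = |1660.6 − 1710.8| / 95.3 = 0.5268
Noncentrality parameter: δ = d / √(1/n₁ + 1/n₂) = 0.5268 / √(1/67 + 1/101) = 3.3431
One-sided α = 0.05 → critical value z_{0.05} = 1.645.
Power = P(Z > 1.645 − δ) = Φ(1.698) = 0.9553.

Power ≈ 0.955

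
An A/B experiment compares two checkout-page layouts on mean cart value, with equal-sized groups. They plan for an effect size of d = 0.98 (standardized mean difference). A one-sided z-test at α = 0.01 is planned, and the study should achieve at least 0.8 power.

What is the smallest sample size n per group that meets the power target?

Set Φ(δ − 2.326) = 0.8; then δ − 2.326 = Φ⁻¹(0.8) = 0.842, giving δ = 3.168.
δ = d·√(n/2) ⇒ n = 2(δ/d)² = 2 × (3.168 / 0.98)² = 20.90.
Round up to the next whole unit.

n = 21 per group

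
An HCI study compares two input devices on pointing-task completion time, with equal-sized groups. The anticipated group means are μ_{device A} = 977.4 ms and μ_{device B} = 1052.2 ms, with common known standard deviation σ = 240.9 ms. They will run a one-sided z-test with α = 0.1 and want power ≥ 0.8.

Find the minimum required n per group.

n = 94 per group

Standardized effect: d = |μ_{device A} − μ_{device B}| / σ = |977.4 − 1052.2| / 240.9 = 0.3105
For power 0.8 need Φ(δ − z_{0.1}) = 0.8, so δ = z_{0.1} + z_{0.20} = 1.282 + 0.842 = 2.123.
δ = d·√(n/2) ⇒ n = 2(δ/d)² = 2 × (2.123 / 0.3105)² = 93.51.
Rounding up, n = 94 per group.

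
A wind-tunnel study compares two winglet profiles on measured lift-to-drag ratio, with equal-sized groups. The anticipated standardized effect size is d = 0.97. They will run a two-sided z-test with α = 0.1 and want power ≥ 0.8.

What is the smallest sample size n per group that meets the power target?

n = 14 per group

For power 0.8 need Φ(δ − z_{0.05}) = 0.8, so δ = z_{0.05} + z_{0.20} = 1.645 + 0.842 = 2.486.
(Ignoring the negligible lower-tail rejection probability gives the usual closed-form inversion.)
δ = d·√(n/2) ⇒ n = 2(δ/d)² = 2 × (2.486 / 0.97)² = 13.14.
Rounding up, n = 14 per group.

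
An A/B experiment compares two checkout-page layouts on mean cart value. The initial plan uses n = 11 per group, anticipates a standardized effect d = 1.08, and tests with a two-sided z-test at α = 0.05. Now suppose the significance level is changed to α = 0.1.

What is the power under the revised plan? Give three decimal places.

δ = d·√(n/2) = 1.08 × √(11/2) = 2.5328 (unchanged). New critical value: z_{0.05} = 1.645.
Revised power = Φ(δ − 1.645) + Φ(−δ − 1.645) = Φ(0.888) + Φ(-4.178) = 0.8127 + 0.0000 = 0.8127.

Power ≈ 0.813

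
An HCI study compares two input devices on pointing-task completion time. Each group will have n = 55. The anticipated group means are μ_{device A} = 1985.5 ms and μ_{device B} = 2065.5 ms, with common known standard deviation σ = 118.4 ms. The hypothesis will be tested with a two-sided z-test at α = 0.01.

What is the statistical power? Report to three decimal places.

Standardized effect: d = |μ_{device A} − μ_{device B}| / σ = |1985.5 − 2065.5| / 118.4 = 0.6757
Noncentrality parameter: δ = d·√(n/2) = 0.6757 × √(55/2) = 3.5433
Critical value for a two-sided test at α = 0.01: z_{α/2} = 2.576.
Power = Φ(δ − 2.576) + Φ(−δ − 2.576) = Φ(0.967) + Φ(-6.119) = 0.8333 + 0.0000 = 0.8333.

Power ≈ 0.833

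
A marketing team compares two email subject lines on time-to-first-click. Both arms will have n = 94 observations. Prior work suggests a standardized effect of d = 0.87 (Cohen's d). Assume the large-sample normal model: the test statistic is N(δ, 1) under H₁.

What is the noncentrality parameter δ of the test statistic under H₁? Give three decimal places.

δ ≈ 5.964

δ = d·√(n/2) = 0.87 × √(94/2) = 5.9644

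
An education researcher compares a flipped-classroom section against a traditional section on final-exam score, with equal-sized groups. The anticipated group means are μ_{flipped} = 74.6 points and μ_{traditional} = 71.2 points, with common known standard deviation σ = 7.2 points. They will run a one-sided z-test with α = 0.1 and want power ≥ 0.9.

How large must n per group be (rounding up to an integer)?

n = 59 per group

Standardized effect: d = |μ_{flipped} − μ_{traditional}| / σ = |74.6 − 71.2| / 7.2 = 0.4722
For power 0.9 need Φ(δ − z_{0.1}) = 0.9, so δ = z_{0.1} + z_{0.10} = 1.282 + 1.282 = 2.563.
δ = d·√(n/2) ⇒ n = 2(δ/d)² = 2 × (2.563 / 0.4722)² = 58.92.
Rounding up, n = 59 per group.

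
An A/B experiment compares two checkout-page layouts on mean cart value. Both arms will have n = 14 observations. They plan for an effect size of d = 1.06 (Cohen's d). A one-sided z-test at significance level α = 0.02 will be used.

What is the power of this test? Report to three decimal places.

Noncentrality parameter: δ = d·√(n/2) = 1.06 × √(14/2) = 2.8045
One-sided α = 0.02 → critical value z_{0.02} = 2.054.
Power = Φ(δ − 2.054) = Φ(0.751) = 0.7736.

Power ≈ 0.774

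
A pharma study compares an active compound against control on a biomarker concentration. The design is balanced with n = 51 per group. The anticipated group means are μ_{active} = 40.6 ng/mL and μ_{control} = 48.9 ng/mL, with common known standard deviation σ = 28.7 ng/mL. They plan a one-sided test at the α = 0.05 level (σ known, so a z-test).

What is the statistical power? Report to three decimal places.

Standardized effect: d = |μ_{active} − μ_{control}| / σ = |40.6 − 48.9| / 28.7 = 0.2892
Noncentrality parameter: δ = d·√(n/2) = 0.2892 × √(51/2) = 1.4604
One-sided α = 0.05 → critical value z_{0.05} = 1.645.
Power = P(Z > 1.645 − δ) = Φ(-0.184) = 0.4268.

Power ≈ 0.427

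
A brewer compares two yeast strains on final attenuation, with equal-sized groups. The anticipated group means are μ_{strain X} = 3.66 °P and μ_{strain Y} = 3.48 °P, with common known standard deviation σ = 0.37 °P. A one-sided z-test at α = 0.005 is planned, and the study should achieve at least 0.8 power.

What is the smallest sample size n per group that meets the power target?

n = 99 per group

Standardized effect: d = |μ_{strain X} − μ_{strain Y}| / σ = |3.66 − 3.48| / 0.37 = 0.4865
For power 0.8 need Φ(δ − z_{0.005}) = 0.8, so δ = z_{0.005} + z_{0.20} = 2.576 + 0.842 = 3.417.
δ = d·√(n/2) ⇒ n = 2(δ/d)² = 2 × (3.417 / 0.4865)² = 98.69.
Round up to the next whole unit.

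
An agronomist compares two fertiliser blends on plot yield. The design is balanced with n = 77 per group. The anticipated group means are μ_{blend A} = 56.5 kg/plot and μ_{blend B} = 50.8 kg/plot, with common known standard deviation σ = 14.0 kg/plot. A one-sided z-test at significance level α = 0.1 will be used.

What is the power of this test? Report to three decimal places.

Standardized effect: d = |μ_{blend A} − μ_{blend B}| / σ = |56.5 − 50.8| / 14.0 = 0.4071
Noncentrality parameter: δ = d·√(n/2) = 0.4071 × √(77/2) = 2.5263
One-sided α = 0.1 → critical value z_{0.1} = 1.282.
Power = P(Z > 1.282 − δ) = Φ(1.245) = 0.8934.

Power ≈ 0.893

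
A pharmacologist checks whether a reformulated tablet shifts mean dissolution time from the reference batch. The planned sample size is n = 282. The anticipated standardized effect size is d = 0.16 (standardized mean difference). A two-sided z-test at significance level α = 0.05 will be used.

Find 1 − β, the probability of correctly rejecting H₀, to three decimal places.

Noncentrality parameter: δ = d·√n = 0.16 × √282 = 2.6869
Two-sided α = 0.05 → critical value z_{0.025} = 1.960.
Power = Φ(δ − 1.960) + Φ(−δ − 1.960) = Φ(0.727) + Φ(-4.647) = 0.7664 + 0.0000 = 0.7664.

Power ≈ 0.766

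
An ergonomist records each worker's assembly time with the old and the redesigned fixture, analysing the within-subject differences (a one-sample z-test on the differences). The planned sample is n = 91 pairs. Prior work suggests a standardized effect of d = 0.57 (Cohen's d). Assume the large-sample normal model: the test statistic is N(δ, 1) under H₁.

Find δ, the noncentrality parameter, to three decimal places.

δ = d·√n = 0.57 × √91 = 5.4375

δ ≈ 5.437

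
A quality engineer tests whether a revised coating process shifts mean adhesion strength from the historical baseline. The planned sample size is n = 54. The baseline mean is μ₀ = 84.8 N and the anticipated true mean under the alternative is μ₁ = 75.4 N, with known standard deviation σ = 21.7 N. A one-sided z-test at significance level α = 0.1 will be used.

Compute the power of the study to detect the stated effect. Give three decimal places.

Power ≈ 0.971

Standardized effect: d = |μ₁ − μ₀| / σ = |75.4 − 84.8| / 21.7 = 0.4332
Noncentrality parameter: δ = d·√n = 0.4332 × √54 = 3.1832
One-sided α = 0.1 → critical value z_{0.1} = 1.282.
Power = P(Z > 1.282 − δ) = Φ(1.902) = 0.9714.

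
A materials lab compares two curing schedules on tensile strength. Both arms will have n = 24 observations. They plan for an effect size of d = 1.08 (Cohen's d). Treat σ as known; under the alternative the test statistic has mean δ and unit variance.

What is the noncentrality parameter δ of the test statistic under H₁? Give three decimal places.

The noncentrality parameter scales effect size by the design's sample-size factor: δ = d·√(n/2) = 1.08 × √(24/2) = 3.7412

δ ≈ 3.741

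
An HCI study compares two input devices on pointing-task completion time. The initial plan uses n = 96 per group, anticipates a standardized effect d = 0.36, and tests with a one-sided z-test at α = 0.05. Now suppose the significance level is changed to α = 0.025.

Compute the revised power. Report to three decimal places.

Power ≈ 0.703

δ = d·√(n/2) = 0.36 × √(96/2) = 2.4942 (unchanged). New critical value: z_{0.025} = 1.960.
Revised power = Φ(δ − 1.960) = Φ(0.534) = 0.7034.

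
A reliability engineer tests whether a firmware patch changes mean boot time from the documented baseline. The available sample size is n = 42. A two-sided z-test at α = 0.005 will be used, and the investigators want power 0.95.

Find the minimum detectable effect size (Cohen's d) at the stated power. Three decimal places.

d ≈ 0.687

Need Φ(δ − 2.807) = 0.95, so δ = 2.807 + 1.645 = 4.452.
(The second rejection-region term Φ(−δ − z_{α/2}) is negligible and dropped.)
δ = d·√n ⇒ d = δ/√n = 4.452/√42 = 0.6869.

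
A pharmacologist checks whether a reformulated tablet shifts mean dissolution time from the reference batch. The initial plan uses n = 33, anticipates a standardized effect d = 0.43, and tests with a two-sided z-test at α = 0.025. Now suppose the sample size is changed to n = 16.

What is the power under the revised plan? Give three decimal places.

Power ≈ 0.301

With n = 16: δ = d·√n = 0.43 × √16 = 1.7200. Critical value z_{0.0125} = 2.241.
Revised power = Φ(δ − 2.241) + Φ(−δ − 2.241) = Φ(-0.521) + Φ(-3.961) = 0.3010 + 0.0000 = 0.3011.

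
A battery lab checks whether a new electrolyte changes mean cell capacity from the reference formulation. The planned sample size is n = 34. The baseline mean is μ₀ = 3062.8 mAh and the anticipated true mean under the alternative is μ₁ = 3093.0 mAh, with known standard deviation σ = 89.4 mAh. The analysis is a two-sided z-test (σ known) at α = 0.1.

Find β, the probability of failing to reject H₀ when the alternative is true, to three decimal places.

β ≈ 0.372

Standardized effect: d = |μ₁ − μ₀| / σ = |3093.0 − 3062.8| / 89.4 = 0.3378
Noncentrality parameter: δ = d·√n = 0.3378 × √34 = 1.9697
Critical value for a two-sided test at α = 0.1: z_{α/2} = 1.645.
Power = Φ(δ − 1.645) + Φ(−δ − 1.645) = Φ(0.325) + Φ(-3.615) = 0.6274 + 0.0002 = 0.6275.
Type II error: β = 1 − power = 1 − 0.6275 = 0.3725.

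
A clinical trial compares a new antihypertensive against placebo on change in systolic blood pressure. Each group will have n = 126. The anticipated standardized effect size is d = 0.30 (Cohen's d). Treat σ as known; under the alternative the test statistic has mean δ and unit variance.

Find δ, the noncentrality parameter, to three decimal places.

δ ≈ 2.381

δ = d·√(n/2) = 0.30 × √(126/2) = 2.3812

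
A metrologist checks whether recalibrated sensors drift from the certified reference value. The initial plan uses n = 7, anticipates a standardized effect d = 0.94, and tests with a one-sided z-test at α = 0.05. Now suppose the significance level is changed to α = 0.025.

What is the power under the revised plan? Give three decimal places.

δ = d·√n = 0.94 × √7 = 2.4870 (unchanged). New critical value: z_{0.025} = 1.960.
Revised power = P(Z > 1.960 − δ) = Φ(0.527) = 0.7009.

Power ≈ 0.701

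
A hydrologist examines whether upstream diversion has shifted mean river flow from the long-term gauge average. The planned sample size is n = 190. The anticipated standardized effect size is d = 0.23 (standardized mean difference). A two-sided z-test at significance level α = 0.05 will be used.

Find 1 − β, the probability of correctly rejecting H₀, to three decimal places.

Power ≈ 0.887

Noncentrality parameter: δ = d·√n = 0.23 × √190 = 3.1703
Two-sided α = 0.05 → critical value z_{0.025} = 1.960.
Power = Φ(δ − 1.960) + Φ(−δ − 1.960) = Φ(1.210) + Φ(-5.130) = 0.8869 + 0.0000 = 0.8869.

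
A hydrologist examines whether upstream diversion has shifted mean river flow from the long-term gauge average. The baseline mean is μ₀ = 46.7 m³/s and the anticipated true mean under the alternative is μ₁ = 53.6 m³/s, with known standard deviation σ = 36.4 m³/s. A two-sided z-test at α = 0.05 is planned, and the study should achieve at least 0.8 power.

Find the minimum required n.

n = 219

Standardized effect: d = |μ₁ − μ₀| / σ = |53.6 − 46.7| / 36.4 = 0.1896
Set Φ(δ − 1.960) = 0.8; then δ − 1.960 = Φ⁻¹(0.8) = 0.842, giving δ = 2.802.
(For δ > 0 the lower-tail rejection region contributes negligibly to power, so the one-term inversion is standard.)
δ = d·√n ⇒ n = (δ/d)² = (2.802 / 0.1896)² = 218.43.
Round up to the next whole unit.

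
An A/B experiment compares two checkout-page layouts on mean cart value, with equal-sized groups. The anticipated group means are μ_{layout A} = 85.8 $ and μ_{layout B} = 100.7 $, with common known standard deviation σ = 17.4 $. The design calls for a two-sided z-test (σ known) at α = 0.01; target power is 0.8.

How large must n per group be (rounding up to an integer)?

n = 32 per group

Standardized effect: d = |μ_{layout A} − μ_{layout B}| / σ = |85.8 − 100.7| / 17.4 = 0.8563
For power 0.8 need Φ(δ − z_{0.005}) = 0.8, so δ = z_{0.005} + z_{0.20} = 2.576 + 0.842 = 3.417.
(For δ > 0 the lower-tail rejection region contributes negligibly to power, so the one-term inversion is standard.)
δ = d·√(n/2) ⇒ n = 2(δ/d)² = 2 × (3.417 / 0.8563)² = 31.85.
Rounding up, n = 32 per group.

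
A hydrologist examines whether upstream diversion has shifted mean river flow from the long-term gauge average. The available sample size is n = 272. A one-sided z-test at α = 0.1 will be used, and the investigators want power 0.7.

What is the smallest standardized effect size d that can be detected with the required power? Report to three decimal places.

Required noncentrality: δ = z_{0.1} + z_{0.30} = 1.282 + 0.524 = 1.806.
δ = d·√n ⇒ d = δ/√n = 1.806/√272 = 0.1095.

d ≈ 0.110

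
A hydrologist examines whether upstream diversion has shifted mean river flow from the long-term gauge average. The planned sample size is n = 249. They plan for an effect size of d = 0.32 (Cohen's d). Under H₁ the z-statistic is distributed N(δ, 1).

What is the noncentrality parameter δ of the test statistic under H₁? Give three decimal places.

δ ≈ 5.050

δ = d·√n = 0.32 × √249 = 5.0495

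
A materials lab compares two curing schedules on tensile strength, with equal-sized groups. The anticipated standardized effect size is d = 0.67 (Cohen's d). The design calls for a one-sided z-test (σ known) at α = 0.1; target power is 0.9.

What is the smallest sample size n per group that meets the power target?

n = 30 per group

For power 0.9 need Φ(δ − z_{0.1}) = 0.9, so δ = z_{0.1} + z_{0.10} = 1.282 + 1.282 = 2.563.
δ = d·√(n/2) ⇒ n = 2(δ/d)² = 2 × (2.563 / 0.67)² = 29.27.
Rounding up, n = 30 per group.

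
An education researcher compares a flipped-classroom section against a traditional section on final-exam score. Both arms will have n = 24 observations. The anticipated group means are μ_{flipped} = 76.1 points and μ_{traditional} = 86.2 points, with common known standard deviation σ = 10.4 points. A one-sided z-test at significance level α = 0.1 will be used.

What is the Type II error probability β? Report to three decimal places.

β ≈ 0.019

Standardized effect: d = |μ_{flipped} − μ_{traditional}| / σ = |76.1 − 86.2| / 10.4 = 0.9712
Noncentrality parameter: δ = d·√(n/2) = 0.9712 × √(24/2) = 3.3642
One-sided α = 0.1 → critical value z_{0.1} = 1.282.
Power = P(Z > 1.282 − δ) = Φ(2.083) = 0.9814.
Type II error: β = 1 − power = 1 − 0.9814 = 0.0186.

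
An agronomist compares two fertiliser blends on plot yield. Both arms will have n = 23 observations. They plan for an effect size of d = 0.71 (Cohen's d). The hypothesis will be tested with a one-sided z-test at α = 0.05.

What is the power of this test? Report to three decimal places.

Power ≈ 0.777

Noncentrality parameter: δ = d·√(n/2) = 0.71 × √(23/2) = 2.4077
One-sided α = 0.05 → critical value z_{0.05} = 1.645.
Power = P(Z > 1.645 − δ) = Φ(0.763) = 0.7772.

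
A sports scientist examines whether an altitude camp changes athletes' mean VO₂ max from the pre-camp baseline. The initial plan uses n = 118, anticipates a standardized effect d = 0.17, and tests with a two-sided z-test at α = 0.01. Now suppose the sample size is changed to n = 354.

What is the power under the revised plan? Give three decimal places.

With n = 354: δ = d·√n = 0.17 × √354 = 3.1985. Critical value z_{0.005} = 2.576.
Revised power = Φ(δ − 2.576) + Φ(−δ − 2.576) = Φ(0.623) + Φ(-5.774) = 0.7333 + 0.0000 = 0.7333.

Power ≈ 0.733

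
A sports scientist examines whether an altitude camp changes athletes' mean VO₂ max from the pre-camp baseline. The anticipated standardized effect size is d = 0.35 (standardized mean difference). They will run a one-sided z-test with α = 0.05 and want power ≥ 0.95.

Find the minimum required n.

Set Φ(δ − 1.645) = 0.95; then δ − 1.645 = Φ⁻¹(0.95) = 1.645, giving δ = 3.290.
δ = d·√n ⇒ n = (δ/d)² = (3.290 / 0.35)² = 88.34.
Round up to the next whole unit.

n = 89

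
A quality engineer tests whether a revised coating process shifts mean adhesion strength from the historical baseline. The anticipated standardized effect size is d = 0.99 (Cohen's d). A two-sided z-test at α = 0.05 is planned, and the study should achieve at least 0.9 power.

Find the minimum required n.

n = 11

Set Φ(δ − 1.960) = 0.9; then δ − 1.960 = Φ⁻¹(0.9) = 1.282, giving δ = 3.242.
(For δ > 0 the lower-tail rejection region contributes negligibly to power, so the one-term inversion is standard.)
δ = d·√n ⇒ n = (δ/d)² = (3.242 / 0.99)² = 10.72.
Rounding up, n = 11.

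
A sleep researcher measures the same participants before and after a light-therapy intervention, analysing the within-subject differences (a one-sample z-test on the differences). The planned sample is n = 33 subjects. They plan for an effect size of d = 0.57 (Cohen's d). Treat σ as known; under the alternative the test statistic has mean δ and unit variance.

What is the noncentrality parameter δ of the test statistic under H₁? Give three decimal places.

The noncentrality parameter scales effect size by the design's sample-size factor: δ = d·√n = 0.57 × √33 = 3.2744

δ ≈ 3.274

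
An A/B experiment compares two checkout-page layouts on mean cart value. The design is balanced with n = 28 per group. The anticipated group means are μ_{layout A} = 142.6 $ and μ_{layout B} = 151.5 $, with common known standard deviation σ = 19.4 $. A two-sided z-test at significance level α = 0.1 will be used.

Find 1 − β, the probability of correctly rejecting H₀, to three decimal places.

Standardized effect: d = |μ_{layout A} − μ_{layout B}| / σ = |142.6 − 151.5| / 19.4 = 0.4588
Noncentrality parameter: δ = d·√(n/2) = 0.4588 × √(28/2) = 1.7165
Two-sided α = 0.1 → critical value z_{0.05} = 1.645.
Power = Φ(δ − 1.645) + Φ(−δ − 1.645) = Φ(0.072) + Φ(-3.361) = 0.5286 + 0.0004 = 0.5290.

Power ≈ 0.529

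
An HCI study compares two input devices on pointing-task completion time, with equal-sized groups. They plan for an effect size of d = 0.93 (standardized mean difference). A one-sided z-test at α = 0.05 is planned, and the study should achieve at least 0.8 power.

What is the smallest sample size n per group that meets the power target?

n = 15 per group

Set Φ(δ − 1.645) = 0.8; then δ − 1.645 = Φ⁻¹(0.8) = 0.842, giving δ = 2.486.
δ = d·√(n/2) ⇒ n = 2(δ/d)² = 2 × (2.486 / 0.93)² = 14.30.
Round up to the next whole unit.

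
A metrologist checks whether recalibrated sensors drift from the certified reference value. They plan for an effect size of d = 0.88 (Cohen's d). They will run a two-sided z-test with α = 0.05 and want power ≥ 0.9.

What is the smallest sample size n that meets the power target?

n = 14

For power 0.9 need Φ(δ − z_{0.025}) = 0.9, so δ = z_{0.025} + z_{0.10} = 1.960 + 1.282 = 3.242.
(The Φ(−δ − z_{α/2}) term is vanishingly small for δ > 0 and is dropped in the standard sample-size formula.)
δ = d·√n ⇒ n = (δ/d)² = (3.242 / 0.88)² = 13.57.
Round up to the next whole unit.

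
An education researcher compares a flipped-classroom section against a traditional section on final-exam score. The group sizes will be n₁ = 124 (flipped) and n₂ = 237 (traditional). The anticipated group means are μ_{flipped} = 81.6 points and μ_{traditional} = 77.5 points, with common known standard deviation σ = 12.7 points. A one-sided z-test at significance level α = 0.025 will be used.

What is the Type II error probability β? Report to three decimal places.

β ≈ 0.170

Standardized effect: d = |μ_{flipped} − μ_{traditional}| / σ = |81.6 − 77.5| / 12.7 = 0.3228
Noncentrality parameter: δ = d / √(1/n₁ + 1/n₂) = 0.3228 / √(1/124 + 1/237) = 2.9128
Critical value for a one-sided test at α = 0.025: z_α = 1.960.
Power = P(Z > 1.960 − δ) = Φ(0.953) = 0.8297.
Type II error: β = 1 − power = 1 − 0.8297 = 0.1703.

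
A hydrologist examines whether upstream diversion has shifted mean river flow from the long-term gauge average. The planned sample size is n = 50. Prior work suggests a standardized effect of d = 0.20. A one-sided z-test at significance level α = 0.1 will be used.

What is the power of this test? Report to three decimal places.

Power ≈ 0.553

Noncentrality parameter: δ = d·√n = 0.20 × √50 = 1.4142
One-sided α = 0.1 → critical value z_{0.1} = 1.282.
Power = Φ(δ − 1.282) = Φ(0.133) = 0.5528.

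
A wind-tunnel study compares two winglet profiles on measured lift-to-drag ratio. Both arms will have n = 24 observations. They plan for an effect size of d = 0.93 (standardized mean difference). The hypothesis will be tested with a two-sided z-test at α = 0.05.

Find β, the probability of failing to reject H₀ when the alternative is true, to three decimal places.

β ≈ 0.104

Noncentrality parameter: δ = d·√(n/2) = 0.93 × √(24/2) = 3.2216
Two-sided α = 0.05 → critical value z_{0.025} = 1.960.
Power = Φ(δ − 1.960) + Φ(−δ − 1.960) = Φ(1.262) + Φ(-5.182) = 0.8965 + 0.0000 = 0.8965.
Type II error: β = 1 − power = 1 − 0.8965 = 0.1035.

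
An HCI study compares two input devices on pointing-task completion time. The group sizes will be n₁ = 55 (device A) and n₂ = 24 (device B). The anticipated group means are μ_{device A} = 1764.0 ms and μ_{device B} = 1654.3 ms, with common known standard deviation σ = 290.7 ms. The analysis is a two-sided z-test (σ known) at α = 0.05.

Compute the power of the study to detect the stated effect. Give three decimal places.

Standardized effect: d = |μ_{device A} − μ_{device B}| / σ = |1764.0 − 1654.3| / 290.7 = 0.3774
Noncentrality parameter: δ = d / √(1/n₁ + 1/n₂) = 0.3774 / √(1/55 + 1/24) = 1.5425
Critical value for a two-sided test at α = 0.05: z_{α/2} = 1.960.
Power = Φ(δ − 1.960) + Φ(−δ − 1.960) = Φ(-0.417) + Φ(-3.502) = 0.3382 + 0.0002 = 0.3384.

Power ≈ 0.338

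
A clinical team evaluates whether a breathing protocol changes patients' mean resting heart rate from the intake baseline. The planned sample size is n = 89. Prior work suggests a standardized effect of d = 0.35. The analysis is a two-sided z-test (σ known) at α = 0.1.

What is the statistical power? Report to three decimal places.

Noncentrality parameter: δ = d·√n = 0.35 × √89 = 3.3019
Critical value for a two-sided test at α = 0.1: z_{α/2} = 1.645.
Power = Φ(δ − 1.645) + Φ(−δ − 1.645) = Φ(1.657) + Φ(-4.947) = 0.9512 + 0.0000 = 0.9512.

Power ≈ 0.951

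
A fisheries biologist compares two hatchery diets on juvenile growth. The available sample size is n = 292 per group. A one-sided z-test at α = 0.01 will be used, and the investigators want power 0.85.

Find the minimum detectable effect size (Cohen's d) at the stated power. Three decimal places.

d ≈ 0.278

Required noncentrality: δ = z_{0.01} + z_{0.15} = 2.326 + 1.036 = 3.363.
δ = d·√(n/2) ⇒ d = δ/√(n/2) = 3.363/√(292/2) = 0.2783.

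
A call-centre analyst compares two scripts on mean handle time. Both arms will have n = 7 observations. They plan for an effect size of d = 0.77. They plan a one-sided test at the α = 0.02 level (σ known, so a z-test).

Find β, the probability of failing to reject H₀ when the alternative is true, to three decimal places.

Noncentrality parameter: δ = d·√(n/2) = 0.77 × √(7/2) = 1.4405
Critical value for a one-sided test at α = 0.02: z_α = 2.054.
Power = P(Z > 2.054 − δ) = Φ(-0.613) = 0.2699.
Type II error: β = 1 − power = 1 − 0.2699 = 0.7301.

β ≈ 0.730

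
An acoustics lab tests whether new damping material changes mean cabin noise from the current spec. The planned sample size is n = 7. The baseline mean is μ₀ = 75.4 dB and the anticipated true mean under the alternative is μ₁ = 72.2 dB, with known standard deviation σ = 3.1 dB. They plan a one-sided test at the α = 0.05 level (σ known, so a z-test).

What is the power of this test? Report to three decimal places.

Power ≈ 0.861

Standardized effect: d = |μ₁ − μ₀| / σ = |72.2 − 75.4| / 3.1 = 1.0323
Noncentrality parameter: δ = d·√n = 1.0323 × √7 = 2.7311
Critical value for a one-sided test at α = 0.05: z_α = 1.645.
Power = Φ(δ − 1.645) = Φ(1.086) = 0.8613.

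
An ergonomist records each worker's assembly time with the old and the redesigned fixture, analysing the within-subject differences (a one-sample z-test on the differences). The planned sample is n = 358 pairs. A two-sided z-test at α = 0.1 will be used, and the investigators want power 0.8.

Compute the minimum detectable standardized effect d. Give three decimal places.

d ≈ 0.131

Need Φ(δ − 1.645) = 0.8, so δ = 1.645 + 0.842 = 2.486.
(Lower-tail contribution to power is negligible for δ > 0.)
δ = d·√n ⇒ d = δ/√n = 2.486/√358 = 0.1314.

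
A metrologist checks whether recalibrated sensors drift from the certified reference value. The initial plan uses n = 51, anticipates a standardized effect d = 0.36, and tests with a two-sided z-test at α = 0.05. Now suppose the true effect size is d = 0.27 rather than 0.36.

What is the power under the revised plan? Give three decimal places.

With d = 0.27: δ = d·√n = 0.27 × √51 = 1.9282. Critical value z_{0.025} = 1.960.
Revised power = Φ(δ − 1.960) + Φ(−δ − 1.960) = Φ(-0.032) + Φ(-3.888) = 0.4873 + 0.0001 = 0.4874.

Power ≈ 0.487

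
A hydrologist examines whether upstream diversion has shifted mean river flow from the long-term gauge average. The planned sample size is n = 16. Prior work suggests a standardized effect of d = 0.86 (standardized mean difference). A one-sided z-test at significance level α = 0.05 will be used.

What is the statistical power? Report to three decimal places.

Noncentrality parameter: δ = d·√n = 0.86 × √16 = 3.4400
One-sided α = 0.05 → critical value z_{0.05} = 1.645.
Power = Φ(δ − 1.645) = Φ(1.795) = 0.9637.

Power ≈ 0.964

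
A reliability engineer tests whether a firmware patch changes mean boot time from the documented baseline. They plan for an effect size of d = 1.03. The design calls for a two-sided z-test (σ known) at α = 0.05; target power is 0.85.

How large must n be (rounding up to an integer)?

Set Φ(δ − 1.960) = 0.85; then δ − 1.960 = Φ⁻¹(0.85) = 1.036, giving δ = 2.996.
(The Φ(−δ − z_{α/2}) term is vanishingly small for δ > 0 and is dropped in the standard sample-size formula.)
δ = d·√n ⇒ n = (δ/d)² = (2.996 / 1.03)² = 8.46.
Round up to the next whole unit.

n = 9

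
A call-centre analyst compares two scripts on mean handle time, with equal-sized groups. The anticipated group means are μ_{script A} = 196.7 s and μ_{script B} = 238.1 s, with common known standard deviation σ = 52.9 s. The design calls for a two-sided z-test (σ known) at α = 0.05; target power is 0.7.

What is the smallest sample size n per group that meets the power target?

n = 21 per group

Standardized effect: d = |μ_{script A} − μ_{script B}| / σ = |196.7 − 238.1| / 52.9 = 0.7826
Set Φ(δ − 1.960) = 0.7; then δ − 1.960 = Φ⁻¹(0.7) = 0.524, giving δ = 2.484.
(Ignoring the negligible lower-tail rejection probability gives the usual closed-form inversion.)
δ = d·√(n/2) ⇒ n = 2(δ/d)² = 2 × (2.484 / 0.7826)² = 20.15.
Round up to the next whole unit.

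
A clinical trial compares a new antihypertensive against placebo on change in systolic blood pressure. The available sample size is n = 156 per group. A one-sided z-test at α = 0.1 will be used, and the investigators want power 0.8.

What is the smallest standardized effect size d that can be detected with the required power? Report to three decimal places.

d ≈ 0.240

Need Φ(δ − 1.282) = 0.8, so δ = 1.282 + 0.842 = 2.123.
δ = d·√(n/2) ⇒ d = δ/√(n/2) = 2.123/√(156/2) = 0.2404.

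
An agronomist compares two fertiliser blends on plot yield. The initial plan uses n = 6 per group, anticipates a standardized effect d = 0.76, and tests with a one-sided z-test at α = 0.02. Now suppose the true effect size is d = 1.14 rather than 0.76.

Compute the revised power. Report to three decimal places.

With d = 1.14: δ = d·√(n/2) = 1.14 × √(6/2) = 1.9745. Critical value z_{0.02} = 2.054.
Revised power = Φ(δ − 2.054) = Φ(-0.079) = 0.4684.

Power ≈ 0.468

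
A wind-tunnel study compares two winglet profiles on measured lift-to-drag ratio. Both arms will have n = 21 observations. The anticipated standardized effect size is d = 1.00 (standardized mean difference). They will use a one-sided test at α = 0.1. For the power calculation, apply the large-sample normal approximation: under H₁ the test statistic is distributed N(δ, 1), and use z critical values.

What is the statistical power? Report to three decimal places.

Power ≈ 0.975

Noncentrality parameter: δ = d·√(n/2) = 1.00 × √(21/2) = 3.2404
Critical value for a one-sided test at α = 0.1: z_α = 1.282.
Power = Φ(δ − 1.282) = Φ(1.959) = 0.9749.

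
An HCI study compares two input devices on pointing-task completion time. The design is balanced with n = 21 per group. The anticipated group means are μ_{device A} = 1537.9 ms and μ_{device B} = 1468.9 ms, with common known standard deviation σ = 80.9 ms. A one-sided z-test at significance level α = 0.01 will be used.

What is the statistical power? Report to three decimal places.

Standardized effect: d = |μ_{device A} − μ_{device B}| / σ = |1537.9 − 1468.9| / 80.9 = 0.8529
Noncentrality parameter: δ = d·√(n/2) = 0.8529 × √(21/2) = 2.7637
Critical value for a one-sided test at α = 0.01: z_α = 2.326.
Power = Φ(δ − 2.326) = Φ(0.437) = 0.6691.

Power ≈ 0.669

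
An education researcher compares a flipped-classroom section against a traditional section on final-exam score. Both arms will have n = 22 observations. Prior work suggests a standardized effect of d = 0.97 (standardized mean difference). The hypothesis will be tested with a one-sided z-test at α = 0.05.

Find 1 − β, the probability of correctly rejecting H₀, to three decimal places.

Power ≈ 0.942

Noncentrality parameter: δ = d·√(n/2) = 0.97 × √(22/2) = 3.2171
One-sided α = 0.05 → critical value z_{0.05} = 1.645.
Power = P(Z > 1.645 − δ) = Φ(1.572) = 0.9421.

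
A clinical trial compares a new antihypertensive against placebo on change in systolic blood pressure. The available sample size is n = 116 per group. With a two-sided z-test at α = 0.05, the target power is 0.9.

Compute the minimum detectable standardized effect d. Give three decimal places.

Need Φ(δ − 1.960) = 0.9, so δ = 1.960 + 1.282 = 3.242.
(The second rejection-region term Φ(−δ − z_{α/2}) is negligible and dropped.)
δ = d·√(n/2) ⇒ d = δ/√(n/2) = 3.242/√(116/2) = 0.4256.

d ≈ 0.426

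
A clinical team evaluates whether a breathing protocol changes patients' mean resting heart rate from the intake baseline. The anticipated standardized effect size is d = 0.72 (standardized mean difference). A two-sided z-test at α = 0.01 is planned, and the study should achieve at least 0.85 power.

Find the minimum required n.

For power 0.85 need Φ(δ − z_{0.005}) = 0.85, so δ = z_{0.005} + z_{0.15} = 2.576 + 1.036 = 3.612.
(The Φ(−δ − z_{α/2}) term is vanishingly small for δ > 0 and is dropped in the standard sample-size formula.)
δ = d·√n ⇒ n = (δ/d)² = (3.612 / 0.72)² = 25.17.
Rounding up, n = 26.

n = 26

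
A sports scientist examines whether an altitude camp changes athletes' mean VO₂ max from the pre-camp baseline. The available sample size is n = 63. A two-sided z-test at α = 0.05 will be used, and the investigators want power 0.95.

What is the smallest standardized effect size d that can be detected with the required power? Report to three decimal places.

d ≈ 0.454

Need Φ(δ − 1.960) = 0.95, so δ = 1.960 + 1.645 = 3.605.
(The second rejection-region term Φ(−δ − z_{α/2}) is negligible and dropped.)
δ = d·√n ⇒ d = δ/√n = 3.605/√63 = 0.4542.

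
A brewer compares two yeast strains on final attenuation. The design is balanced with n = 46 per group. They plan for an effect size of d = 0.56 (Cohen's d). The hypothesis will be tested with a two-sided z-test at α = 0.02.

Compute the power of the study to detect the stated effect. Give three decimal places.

Power ≈ 0.640

Noncentrality parameter: δ = d·√(n/2) = 0.56 × √(46/2) = 2.6857
Critical value for a two-sided test at α = 0.02: z_{α/2} = 2.326.
Power = Φ(δ − 2.326) + Φ(−δ − 2.326) = Φ(0.359) + Φ(-5.012) = 0.6403 + 0.0000 = 0.6403.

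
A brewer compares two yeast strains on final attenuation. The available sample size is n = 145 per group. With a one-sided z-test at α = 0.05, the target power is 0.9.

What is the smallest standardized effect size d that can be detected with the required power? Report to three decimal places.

d ≈ 0.344

Need Φ(δ − 1.645) = 0.9, so δ = 1.645 + 1.282 = 2.926.
δ = d·√(n/2) ⇒ d = δ/√(n/2) = 2.926/√(145/2) = 0.3437.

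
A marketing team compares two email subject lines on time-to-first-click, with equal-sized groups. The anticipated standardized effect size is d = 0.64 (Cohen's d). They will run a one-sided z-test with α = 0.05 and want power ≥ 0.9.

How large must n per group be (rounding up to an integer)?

For power 0.9 need Φ(δ − z_{0.05}) = 0.9, so δ = z_{0.05} + z_{0.10} = 1.645 + 1.282 = 2.926.
δ = d·√(n/2) ⇒ n = 2(δ/d)² = 2 × (2.926 / 0.64)² = 41.82.
Rounding up, n = 42 per group.

n = 42 per group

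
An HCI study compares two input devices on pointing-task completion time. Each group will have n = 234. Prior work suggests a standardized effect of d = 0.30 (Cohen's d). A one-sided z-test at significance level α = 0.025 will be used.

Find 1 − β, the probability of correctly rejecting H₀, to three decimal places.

Noncentrality parameter: δ = d·√(n/2) = 0.30 × √(234/2) = 3.2450
Critical value for a one-sided test at α = 0.025: z_α = 1.960.
Power = P(Z > 1.960 − δ) = Φ(1.285) = 0.9006.

Power ≈ 0.901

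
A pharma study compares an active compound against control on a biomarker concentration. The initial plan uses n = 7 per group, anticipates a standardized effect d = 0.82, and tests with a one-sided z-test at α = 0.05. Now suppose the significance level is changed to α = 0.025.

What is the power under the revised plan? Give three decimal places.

δ = d·√(n/2) = 0.82 × √(7/2) = 1.5341 (unchanged). New critical value: z_{0.025} = 1.960.
Revised power = P(Z > 1.960 − δ) = Φ(-0.426) = 0.3351.

Power ≈ 0.335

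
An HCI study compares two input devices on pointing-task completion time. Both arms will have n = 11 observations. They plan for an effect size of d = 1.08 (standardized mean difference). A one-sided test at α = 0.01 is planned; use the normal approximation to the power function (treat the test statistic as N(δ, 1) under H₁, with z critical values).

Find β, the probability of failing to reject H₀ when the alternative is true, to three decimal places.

β ≈ 0.418

Noncentrality parameter: δ = d·√(n/2) = 1.08 × √(11/2) = 2.5328
One-sided α = 0.01 → critical value z_{0.01} = 2.326.
Power = Φ(δ − 2.326) = Φ(0.206) = 0.5818.
Type II error: β = 1 − power = 1 − 0.5818 = 0.4182.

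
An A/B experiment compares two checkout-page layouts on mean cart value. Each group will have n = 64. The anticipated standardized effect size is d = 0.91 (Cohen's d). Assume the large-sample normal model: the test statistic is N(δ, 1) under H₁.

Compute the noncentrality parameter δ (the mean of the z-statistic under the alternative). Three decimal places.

δ = d·√(n/2) = 0.91 × √(64/2) = 5.1477

δ ≈ 5.148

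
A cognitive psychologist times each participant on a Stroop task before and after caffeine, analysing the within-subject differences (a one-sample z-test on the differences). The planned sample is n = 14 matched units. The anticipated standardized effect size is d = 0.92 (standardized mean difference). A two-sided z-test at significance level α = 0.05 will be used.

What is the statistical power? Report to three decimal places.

Power ≈ 0.931

Noncentrality parameter: δ = d·√n = 0.92 × √14 = 3.4423
Two-sided α = 0.05 → critical value z_{0.025} = 1.960.
Power = Φ(δ − 1.960) + Φ(−δ − 1.960) = Φ(1.482) + Φ(-5.402) = 0.9309 + 0.0000 = 0.9309.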